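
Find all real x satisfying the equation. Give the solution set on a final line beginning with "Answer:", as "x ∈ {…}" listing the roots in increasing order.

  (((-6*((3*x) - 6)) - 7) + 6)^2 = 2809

Step 1. [(((-6*((3*x) - 6)) - 7) + 6)^2 = 2809] LHS squared, RHS 2809 ≥ 0: apply √ (±), so sqrt: ((-6*((3*x) - 6)) - 7) + 6 = 53 or -53.
Step 2. [((-6*((3*x) - 6)) - 7) + 6 = 53 or -53] the outer +6 inverts by subtracting 6 ⇒ sub: (-6*((3*x) - 6)) - 7 = 47 or -59.
Step 3. [(-6*((3*x) - 6)) - 7 = 47 or -59] peel the -7: add 7 from each side. So sub: -6*((3*x) - 6) = 54 or -52.
Step 4. [-6*((3*x) - 6) = 54 or -52] -6 out front; divide by -6, so div: (3*x) - 6 = -9 or 26/3.
Step 5. [(3*x) - 6 = -9 or 26/3] the outer -6 inverts by adding 6. So sub: 3*x = -3 or 44/3.
Step 6. [3*x = -3 or 44/3] 3·(inner) — divide through by 3. So div: x = -1 or 44/9.

Answer: x ∈ {-1, 44/9}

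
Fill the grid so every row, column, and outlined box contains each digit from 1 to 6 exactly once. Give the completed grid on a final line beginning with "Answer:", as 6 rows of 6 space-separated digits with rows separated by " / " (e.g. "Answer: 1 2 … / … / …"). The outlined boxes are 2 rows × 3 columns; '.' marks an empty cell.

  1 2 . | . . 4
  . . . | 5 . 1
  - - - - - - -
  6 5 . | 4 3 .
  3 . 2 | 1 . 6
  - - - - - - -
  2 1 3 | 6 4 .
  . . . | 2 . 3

Step 1. [r6c1∈{4,5}] col 1 places 5 nowhere but r6c1. So r6c1=5.
Step 2. [r1c5∈{6}] r1c5 is down to just 6 ⇒ r1c5=6.
Step 3. [r4c2∈{4}] r4c2's peers cover all but 4, so r4c2=4.
Step 4. [r6c3∈{4,6}] in row 6, 4 fits only at r6c3, so r6c3=4.
Step 5. [r6c2∈{6}] only 6 remains possible at r6c2. So r6c2=6.
Step 6. [r2c2∈{3}] r2c2's peers cover all but 3. So r2c2=3.
Step 7. [r2c1∈{4}] nothing but 4 survives at r2c1 ⇒ r2c1=4.
Step 8. [r6c5∈{1}] nothing but 1 survives at r6c5, so r6c5=1.
Step 9. [r3c3∈{1}] r3c3's peers cover all but 1, so r3c3=1.
Step 10. [r5c6∈{5}] nothing but 5 survives at r5c6 ⇒ r5c6=5.
Step 11. [r1c4∈{3}] nothing but 3 survives at r1c4, so r1c4=3.
Step 12. [r1c3∈{5}] r1c3's peers cover all but 5. So r1c3=5.
Step 13. [r2c3∈{6}] only 6 remains possible at r2c3. So r2c3=6.
Step 14. [r3c6∈{2}] nothing but 2 survives at r3c6 ⇒ r3c6=2.
Step 15. [r2c5∈{2}] only 2 remains possible at r2c5 ⇒ r2c5=2.
Step 16. [r4c5∈{5}] only 5 remains possible at r4c5. So r4c5=5.

Answer: 1 2 5 3 6 4 / 4 3 6 5 2 1 / 6 5 1 4 3 2 / 3 4 2 1 5 6 / 2 1 3 6 4 5 / 5 6 4 2 1 3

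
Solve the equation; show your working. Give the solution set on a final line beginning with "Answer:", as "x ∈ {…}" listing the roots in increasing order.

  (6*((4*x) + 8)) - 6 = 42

Step 1. [(6*((4*x) + 8)) - 6 = 42] 6 comes off first (add 6) ⇒ sub: 6*((4*x) + 8) = 48.
Step 2. [6*((4*x) + 8) = 48] LHS = 6·(…); ÷6 both sides. So div: (4*x) + 8 = 8.
Step 3. [(4*x) + 8 = 8] subtract 8: x sits inside (… + 8) ⇒ sub: 4*x = 0.
Step 4. [4*x = 0] 4 out front; divide by 4, so div: x = 0.

Answer: x ∈ {0}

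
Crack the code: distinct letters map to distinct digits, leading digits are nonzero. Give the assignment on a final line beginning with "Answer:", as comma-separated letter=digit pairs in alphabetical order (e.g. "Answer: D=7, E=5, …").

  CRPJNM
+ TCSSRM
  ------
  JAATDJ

Step 1. [col 1: M + M ≡ J (mod 10)] several values work for M in column 1 (M + M ≡ J (mod 10), carry-in 0); try M=9, so M=9.
Step 2. [col 1: M + M ≡ J (mod 10)] column 1: given M=9, carry-in 0, and digits 9 already taken and all letters distinct, M+M≡J (mod 10) forces J=8, so J=8.
Step 3. [col 2: N + R ≡ D (mod 10)] D=2 is one option consistent with column 2 (N + R ≡ D (mod 10), carry-in 1) — take it ⇒ D=2.
Step 4. [col 2: N + R ≡ D (mod 10)] several values work for N in column 2 (N + R ≡ D (mod 10), carry-in 1); try N=1. So N=1.
Step 5. [col 2: N + R ≡ D (mod 10)] in column 2 we have N+R≡D with carry-in 1; given N=1, D=2 and digits 1,2,8,9 already taken and all letters distinct, that pins R to 0. So R=0.
Step 6. [col 3: J + S ≡ T (mod 10)] column 3 (J + S ≡ T (mod 10), carry-in 0) doesn't pin T yet; pick T=5 and continue ⇒ T=5.
Step 7. [col 3: J + S ≡ T (mod 10)] column 3 reads J+S+carry(0)=T with J=8, T=5; with digits 0,1,2,5,8,9 already taken and all letters distinct, the only value for S is 7 ⇒ S=7.
Step 8. [col 4: P + S ≡ A (mod 10)] in column 4 we have P+S≡A with carry-in 1; given S=7 and digits 0,1,2,5,7,8,9 already taken and all letters distinct, that pins P to 6, so P=6.
Step 9. [col 4: P + S ≡ A (mod 10)] from column 4 (P=6, S=7, carry-in 1, digits 0,1,2,5,6,7,8,9 already taken and all letters distinct): A must equal 4 ⇒ A=4.
Step 10. [col 5: R + C ≡ A (mod 10)] column 5 reads R+C+carry(1)=A with R=0, A=4; with digits 0,1,2,4,5,6,7,8,9 already taken and all letters distinct, the only value for C is 3, so C=3.

Answer: A=4, C=3, D=2, J=8, M=9, N=1, P=6, R=0, S=7, T=5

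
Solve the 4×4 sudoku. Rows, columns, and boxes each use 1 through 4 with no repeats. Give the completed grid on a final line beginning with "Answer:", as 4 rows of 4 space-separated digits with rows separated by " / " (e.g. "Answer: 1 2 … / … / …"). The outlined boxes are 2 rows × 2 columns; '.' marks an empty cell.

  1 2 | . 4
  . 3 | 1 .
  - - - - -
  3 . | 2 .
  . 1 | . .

Step 1. [r4c3∈{3,4}] 4 has one home in col 3: r4c3 ⇒ r4c3=4.
Step 2. [r4c4∈{3}] r4c4's peers cover all but 3. So r4c4=3.
Step 3. [r2c4∈{2}] r2c4 has the single candidate 2, so r2c4=2.
Step 4. [r1c3∈{3}] r1c3 has the single candidate 3, so r1c3=3.
Step 5. [r4c1∈{2}] r4c1 has the single candidate 2, so r4c1=2.
Step 6. [r3c4∈{1}] r3c4 is down to just 1 ⇒ r3c4=1.
Step 7. [r2c1∈{4}] r2c1's peers cover all but 4 ⇒ r2c1=4.
Step 8. [r3c2∈{4}] r3c2 has the single candidate 4, so r3c2=4.

Answer: 1 2 3 4 / 4 3 1 2 / 3 4 2 1 / 2 1 4 3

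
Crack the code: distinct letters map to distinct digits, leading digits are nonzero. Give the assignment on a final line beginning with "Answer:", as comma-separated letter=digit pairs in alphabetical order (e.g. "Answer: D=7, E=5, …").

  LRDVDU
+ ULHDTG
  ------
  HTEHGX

Step 1. [col 1: U + G ≡ X (mod 10)] G=8 is one option consistent with column 1 (U + G ≡ X (mod 10), carry-in 0) — take it, so G=8.
Step 2. [col 1: U + G ≡ X (mod 10)] several values work for U in column 1 (U + G ≡ X (mod 10), carry-in 0); try U=3, so U=3.
Step 3. [col 1: U + G ≡ X (mod 10)] column 1 reads U+G+carry(0)=X with U=3, G=8; with digits 3,8 already taken and all letters distinct, the only value for X is 1 ⇒ X=1.
Step 4. [col 2: D + T ≡ G (mod 10)] T=0 is one option consistent with column 2 (D + T ≡ G (mod 10), carry-in 1) — take it, so T=0.
Step 5. [col 2: D + T ≡ G (mod 10)] in column 2 we have D+T≡G with carry-in 1; given T=0, G=8 and digits 0,1,3,8 already taken and all letters distinct, that pins D to 7, so D=7.
Step 6. [col 3: V + D ≡ H (mod 10)] several values work for H in column 3 (V + D ≡ H (mod 10), carry-in 0); try H=9. So H=9.
Step 7. [col 3: V + D ≡ H (mod 10)] in column 3 we have V+D≡H with carry-in 0; given D=7, H=9 and digits 0,1,3,7,8,9 already taken and all letters distinct, that pins V to 2, so V=2.
Step 8. [col 4: D + H ≡ E (mod 10)] in column 4 we have D+H≡E with carry-in 0; given D=7, H=9 and digits 0,1,2,3,7,8,9 already taken and all letters distinct, that pins E to 6, so E=6.
Step 9. [col 5: R + L ≡ T (mod 10)] L=5 is one option consistent with column 5 (R + L ≡ T (mod 10), carry-in 1) — take it. So L=5.
Step 10. [col 5: R + L ≡ T (mod 10)] from column 5 (L=5, T=0, carry-in 1, digits 0,1,2,3,5,6,7,8,9 already taken and all letters distinct): R must equal 4, so R=4.

Answer: D=7, E=6, G=8, H=9, L=5, R=4, T=0, U=3, V=2, X=1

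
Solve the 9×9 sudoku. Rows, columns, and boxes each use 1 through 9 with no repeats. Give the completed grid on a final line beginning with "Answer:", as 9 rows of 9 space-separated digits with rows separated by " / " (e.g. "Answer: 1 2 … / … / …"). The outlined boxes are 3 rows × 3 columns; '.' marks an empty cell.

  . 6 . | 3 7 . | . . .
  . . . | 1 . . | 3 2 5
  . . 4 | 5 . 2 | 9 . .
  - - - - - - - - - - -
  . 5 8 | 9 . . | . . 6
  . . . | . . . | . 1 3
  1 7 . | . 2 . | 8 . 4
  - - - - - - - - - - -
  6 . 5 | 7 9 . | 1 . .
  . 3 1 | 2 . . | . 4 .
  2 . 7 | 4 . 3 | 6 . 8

Step 1. [r2c3∈{9}] only 9 remains possible at r2c3. So r2c3=9.
Step 2. [r2c2∈{8}] r2c2's peers cover all but 8, so r2c2=8.
Step 3. [r6c4∈{6}] only 6 remains possible at r6c4, so r6c4=6.
Step 4. [r6c6∈{5}] r6c6 has the single candidate 5 ⇒ r6c6=5.
Step 5. [r4c8∈{7}] r4c8 has the single candidate 7, so r4c8=7.
Step 6. [r7c6∈{8}] r7c6's peers cover all but 8. So r7c6=8.
Step 7. [r5c2∈{2,4,9}] col 2 places 2 nowhere but r5c2. So r5c2=2.
Step 8. [r4c5∈{1,3,4}] in col 5, 3 fits only at r4c5 ⇒ r4c5=3.
Step 9. [r3c9∈{1,7}] across box 3, 7 lands solely at r3c9. So r3c9=7.
Step 10. [r3c5∈{6,8}] across box 2, 8 lands solely at r3c5 ⇒ r3c5=8.
Step 11. [r5c5∈{4}] r5c5 is down to just 4, so r5c5=4.
Step 12. [r9c8∈{5,9}] in col 8, 5 fits only at r9c8, so r9c8=5.
Step 13. [r2c5∈{6}] r2c5 has the single candidate 6 ⇒ r2c5=6.
Step 14. [r8c1∈{8,9}] in row 8, 8 fits only at r8c1, so r8c1=8.
Step 15. [r1c7∈{4}] r1c7 is down to just 4, so r1c7=4.
Step 16. [r4c1∈{4}] only 4 remains possible at r4c1, so r4c1=4.
Step 17. [r7c9∈{2}] r7c9's peers cover all but 2. So r7c9=2.
Step 18. [r1c8∈{8}] nothing but 8 survives at r1c8. So r1c8=8.
Step 19. [r5c1∈{9}] r5c1's peers cover all but 9. So r5c1=9.
Step 20. [r6c8∈{9}] r6c8 has the single candidate 9 ⇒ r6c8=9.
Step 21. [r8c6∈{6}] r8c6 has the single candidate 6. So r8c6=6.
Step 22. [r3c2∈{1}] nothing but 1 survives at r3c2. So r3c2=1.
Step 23. [r3c1∈{3}] nothing but 3 survives at r3c1 ⇒ r3c1=3.
Step 24. [r7c2∈{4}] r7c2 is down to just 4 ⇒ r7c2=4.
Step 25. [r2c6∈{4}] only 4 remains possible at r2c6, so r2c6=4.
Step 26. [r7c8∈{3}] nothing but 3 survives at r7c8, so r7c8=3.
Step 27. [r2c1∈{7}] r2c1 has the single candidate 7 ⇒ r2c1=7.
Step 28. [r5c7∈{5}] r5c7 is down to just 5, so r5c7=5.
Step 29. [r9c5∈{1}] r9c5's peers cover all but 1. So r9c5=1.
Step 30. [r3c8∈{6}] r3c8's peers cover all but 6 ⇒ r3c8=6.
Step 31. [r5c3∈{6}] only 6 remains possible at r5c3 ⇒ r5c3=6.
Step 32. [r1c9∈{1}] r1c9's peers cover all but 1. So r1c9=1.
Step 33. [r9c2∈{9}] r9c2 is down to just 9. So r9c2=9.
Step 34. [r1c6∈{9}] r1c6's peers cover all but 9 ⇒ r1c6=9.
Step 35. [r5c4∈{8}] only 8 remains possible at r5c4 ⇒ r5c4=8.
Step 36. [r6c3∈{3}] nothing but 3 survives at r6c3, so r6c3=3.
Step 37. [r8c9∈{9}] nothing but 9 survives at r8c9, so r8c9=9.
Step 38. [r4c6∈{1}] r4c6 has the single candidate 1. So r4c6=1.
Step 39. [r4c7∈{2}] r4c7 has the single candidate 2. So r4c7=2.
Step 40. [r8c7∈{7}] nothing but 7 survives at r8c7, so r8c7=7.
Step 41. [r1c3∈{2}] nothing but 2 survives at r1c3 ⇒ r1c3=2.
Step 42. [r1c1∈{5}] only 5 remains possible at r1c1, so r1c1=5.
Step 43. [r5c6∈{7}] nothing but 7 survives at r5c6, so r5c6=7.
Step 44. [r8c5∈{5}] nothing but 5 survives at r8c5 ⇒ r8c5=5.

Answer: 5 6 2 3 7 9 4 8 1 / 7 8 9 1 6 4 3 2 5 / 3 1 4 5 8 2 9 6 7 / 4 5 8 9 3 1 2 7 6 / 9 2 6 8 4 7 5 1 3 / 1 7 3 6 2 5 8 9 4 / 6 4 5 7 9 8 1 3 2 / 8 3 1 2 5 6 7 4 9 / 2 9 7 4 1 3 6 5 8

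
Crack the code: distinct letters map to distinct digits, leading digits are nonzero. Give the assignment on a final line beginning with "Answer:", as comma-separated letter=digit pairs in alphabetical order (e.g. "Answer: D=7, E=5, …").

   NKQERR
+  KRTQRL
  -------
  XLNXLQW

Step 1. [col 1: R + L ≡ W (mod 10)] several values work for R in column 1 (R + L ≡ W (mod 10), carry-in 0); try R=8, so R=8.
Step 2. [col 1: R + L ≡ W (mod 10)] column 1 (R + L ≡ W (mod 10), carry-in 0) doesn't pin L yet; pick L=2 and continue. So L=2.
Step 3. [X] the sum has 7 digits but both addends have 6; that extra leading digit X is the final carry, namely 1, so X=1.
Step 4. [col 1: R + L ≡ W (mod 10)] in column 1 we have R+L≡W with carry-in 0; given R=8, L=2 and digits 1,2,8 already taken and all letters distinct, that pins W to 0. So W=0.
Step 5. [col 2: R + R ≡ Q (mod 10)] in column 2 we have R+R≡Q with carry-in 1; given R=8 and digits 0,1,2,8 already taken and all letters distinct, that pins Q to 7 ⇒ Q=7.
Step 6. [col 3: E + Q ≡ L (mod 10)] column 3: given Q=7, L=2, carry-in 1, and digits 0,1,2,7,8 already taken and all letters distinct, E+Q≡L (mod 10) forces E=4 ⇒ E=4.
Step 7. [col 4: Q + T ≡ X (mod 10)] column 4: given Q=7, X=1, carry-in 1, and digits 0,1,2,4,7,8 already taken and all letters distinct, Q+T≡X (mod 10) forces T=3, so T=3.
Step 8. [col 5: K + R ≡ N (mod 10)] from column 5 (R=8, carry-in 1, digits 0,1,2,3,4,7,8 already taken and all letters distinct): K must equal 6. So K=6.
Step 9. [col 5: K + R ≡ N (mod 10)] from column 5 (K=6, R=8, carry-in 1, digits 0,1,2,3,4,6,7,8 already taken and all letters distinct): N must equal 5. So N=5.

Answer: E=4, K=6, L=2, N=5, Q=7, R=8, T=3, W=0, X=1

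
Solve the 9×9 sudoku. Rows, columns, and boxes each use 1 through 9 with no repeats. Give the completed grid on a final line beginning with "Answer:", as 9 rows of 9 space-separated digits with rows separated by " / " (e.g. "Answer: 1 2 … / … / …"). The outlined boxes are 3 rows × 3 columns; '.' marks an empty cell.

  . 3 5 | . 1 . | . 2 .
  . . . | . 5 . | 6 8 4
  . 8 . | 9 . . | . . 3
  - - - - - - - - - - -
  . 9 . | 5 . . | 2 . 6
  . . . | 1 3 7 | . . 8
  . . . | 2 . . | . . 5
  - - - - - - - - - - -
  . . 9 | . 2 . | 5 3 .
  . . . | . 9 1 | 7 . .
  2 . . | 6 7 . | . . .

Step 1. [r7c9∈{1}] nothing but 1 survives at r7c9 ⇒ r7c9=1.
Step 2. [r1c7∈{9}] r1c7 has the single candidate 9. So r1c7=9.
Step 3. [r5c7∈{4}] r5c7 has the single candidate 4 ⇒ r5c7=4.
Step 4. [r3c7∈{1}] nothing but 1 survives at r3c7. So r3c7=1.
Step 5. [r9c6∈{3,4,5,8}] in col 6, 5 fits only at r9c6 ⇒ r9c6=5.
Step 6. [r9c3∈{1,3,4,8}] in row 9, 3 fits only at r9c3 ⇒ r9c3=3.
Step 7. [r4c1∈{1,3,4,7,8}] r4c1 is the only open cell in row 4 admitting 3 ⇒ r4c1=3.
Step 8. [r6c6∈{4,6,8,9}] col 6 places 9 nowhere but r6c6, so r6c6=9.
Step 9. [r6c5∈{4,6,8}] r6c5 is the only open cell in box 5 admitting 6 ⇒ r6c5=6.
Step 10. [r3c5∈{4}] only 4 remains possible at r3c5. So r3c5=4.
Step 11. [r1c1∈{4,6,7}] in row 1, 4 fits only at r1c1 ⇒ r1c1=4.
Step 12. [r8c8∈{4,6}] 6 has one home in col 8: r8c8. So r8c8=6.
Step 13. [r9c2∈{1,4}] across row 9, 1 lands solely at r9c2, so r9c2=1.
Step 14. [r4c6∈{4,8}] in box 5, 4 fits only at r4c6. So r4c6=4.
Step 15. [r7c6∈{8}] nothing but 8 survives at r7c6. So r7c6=8.
Step 16. [r2c1∈{1,7,9}] r2c1 is the only open cell in row 2 admitting 9 ⇒ r2c1=9.
Step 17. [r6c1∈{1,7,8}] across col 1, 1 lands solely at r6c1. So r6c1=1.
Step 18. [r6c8∈{7}] r6c8 is down to just 7 ⇒ r6c8=7.
Step 19. [r4c3∈{7,8}] across row 4, 7 lands solely at r4c3. So r4c3=7.
Step 20. [r3c1∈{6,7}] 7 has one home in row 3: r3c1. So r3c1=7.
Step 21. [r2c2∈{2}] nothing but 2 survives at r2c2 ⇒ r2c2=2.
Step 22. [r6c2∈{4}] r6c2 has the single candidate 4, so r6c2=4.
Step 23. [r7c1∈{6}] nothing but 6 survives at r7c1. So r7c1=6.
Step 24. [r5c2∈{5,6}] r5c2 is the only open cell in col 2 admitting 6. So r5c2=6.
Step 25. [r8c4∈{3,4}] in row 8, 3 fits only at r8c4 ⇒ r8c4=3.
Step 26. [r8c1∈{5,8}] across col 1, 8 lands solely at r8c1, so r8c1=8.
Step 27. [r9c8∈{4,9}] across row 9, 4 lands solely at r9c8 ⇒ r9c8=4.
Step 28. [r2c4∈{7}] r2c4's peers cover all but 7. So r2c4=7.
Step 29. [r3c3∈{6}] r3c3's peers cover all but 6, so r3c3=6.
Step 30. [r4c8∈{1}] nothing but 1 survives at r4c8. So r4c8=1.
Step 31. [r5c1∈{5}] nothing but 5 survives at r5c1 ⇒ r5c1=5.
Step 32. [r3c8∈{5}] nothing but 5 survives at r3c8, so r3c8=5.
Step 33. [r5c3∈{2}] r5c3's peers cover all but 2 ⇒ r5c3=2.
Step 34. [r5c8∈{9}] r5c8 is down to just 9 ⇒ r5c8=9.
Step 35. [r1c4∈{8}] r1c4 is down to just 8 ⇒ r1c4=8.
Step 36. [r9c7∈{8}] r9c7 has the single candidate 8, so r9c7=8.
Step 37. [r1c9∈{7}] r1c9 is down to just 7. So r1c9=7.
Step 38. [r9c9∈{9}] nothing but 9 survives at r9c9, so r9c9=9.
Step 39. [r6c3∈{8}] nothing but 8 survives at r6c3 ⇒ r6c3=8.
Step 40. [r2c3∈{1}] r2c3 is down to just 1 ⇒ r2c3=1.
Step 41. [r3c6∈{2}] r3c6 has the single candidate 2 ⇒ r3c6=2.
Step 42. [r8c9∈{2}] only 2 remains possible at r8c9, so r8c9=2.
Step 43. [r1c6∈{6}] only 6 remains possible at r1c6 ⇒ r1c6=6.
Step 44. [r7c4∈{4}] r7c4's peers cover all but 4. So r7c4=4.
Step 45. [r6c7∈{3}] r6c7's peers cover all but 3 ⇒ r6c7=3.
Step 46. [r2c6∈{3}] r2c6 has the single candidate 3, so r2c6=3.
Step 47. [r8c3∈{4}] nothing but 4 survives at r8c3 ⇒ r8c3=4.
Step 48. [r8c2∈{5}] nothing but 5 survives at r8c2. So r8c2=5.
Step 49. [r7c2∈{7}] only 7 remains possible at r7c2, so r7c2=7.
Step 50. [r4c5∈{8}] r4c5 has the single candidate 8, so r4c5=8.

Answer: 4 3 5 8 1 6 9 2 7 / 9 2 1 7 5 3 6 8 4 / 7 8 6 9 4 2 1 5 3 / 3 9 7 5 8 4 2 1 6 / 5 6 2 1 3 7 4 9 8 / 1 4 8 2 6 9 3 7 5 / 6 7 9 4 2 8 5 3 1 / 8 5 4 3 9 1 7 6 2 / 2 1 3 6 7 5 8 4 9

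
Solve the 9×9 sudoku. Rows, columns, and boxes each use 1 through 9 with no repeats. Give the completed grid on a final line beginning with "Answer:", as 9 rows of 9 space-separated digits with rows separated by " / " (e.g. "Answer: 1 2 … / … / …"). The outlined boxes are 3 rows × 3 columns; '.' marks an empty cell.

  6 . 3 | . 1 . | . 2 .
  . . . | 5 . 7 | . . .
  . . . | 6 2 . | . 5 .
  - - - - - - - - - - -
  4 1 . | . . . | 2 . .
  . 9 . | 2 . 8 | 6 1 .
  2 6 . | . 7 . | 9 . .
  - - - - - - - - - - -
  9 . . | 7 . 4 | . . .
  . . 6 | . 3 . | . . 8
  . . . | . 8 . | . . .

Step 1. [r1c6∈{9}] r1c6 is down to just 9. So r1c6=9.
Step 2. [r2c5∈{4}] only 4 remains possible at r2c5 ⇒ r2c5=4.
Step 3. [r5c9∈{3,4,5,7}] r5c9 is the only open cell in row 5 admitting 4, so r5c9=4.
Step 4. [r1c2∈{4,5,7,8}] r1c2 is the only open cell in row 1 admitting 5. So r1c2=5.
Step 5. [r5c5∈{5}] only 5 remains possible at r5c5 ⇒ r5c5=5.
Step 6. [r1c7∈{4,7,8}] r1c7 is the only open cell in row 1 admitting 4, so r1c7=4.
Step 7. [r7c5∈{6}] r7c5's peers cover all but 6, so r7c5=6.
Step 8. [r7c8∈{3}] nothing but 3 survives at r7c8, so r7c8=3.
Step 9. [r1c9∈{7}] r1c9 has the single candidate 7, so r1c9=7.
Step 10. [r4c8∈{7,8}] 7 has one home in box 6: r4c8. So r4c8=7.
Step 11. [r4c3∈{5,8}] r4c3 is the only open cell in row 4 admitting 8, so r4c3=8.
Step 12. [r3c6∈{3}] r3c6 has the single candidate 3, so r3c6=3.
Step 13. [r9c2∈{2,3,4,7}] across col 2, 3 lands solely at r9c2 ⇒ r9c2=3.
Step 14. [r4c9∈{3,5}] in row 4, 5 fits only at r4c9 ⇒ r4c9=5.
Step 15. [r5c3∈{7}] r5c3's peers cover all but 7, so r5c3=7.
Step 16. [r2c7∈{1,3,8}] 3 has one home in col 7: r2c7 ⇒ r2c7=3.
Step 17. [r3c7∈{1,8}] across col 7, 8 lands solely at r3c7, so r3c7=8.
Step 18. [r6c6∈{1}] r6c6 is down to just 1. So r6c6=1.
Step 19. [r4c4∈{3,9}] in row 4, 3 fits only at r4c4. So r4c4=3.
Step 20. [r7c2∈{2,8}] 8 has one home in row 7: r7c2. So r7c2=8.
Step 21. [r2c2∈{2}] r2c2 has the single candidate 2. So r2c2=2.
Step 22. [r8c6∈{2,5}] 2 has one home in row 8: r8c6 ⇒ r8c6=2.
Step 23. [r9c6∈{5}] r9c6 has the single candidate 5, so r9c6=5.
Step 24. [r8c1∈{1,5,7}] in col 1, 5 fits only at r8c1. So r8c1=5.
Step 25. [r9c8∈{4,6,9}] the triple r9c1,r9c4,r9c7 in row 9 confines {1,7,9} to those cells. So r9c8≠9.
Step 26. [r2c1∈{1,8}] in row 2, 8 fits only at r2c1 ⇒ r2c1=8.
Step 27. [r7c7∈{1,5}] the pair r7c3,r7c9 in row 7 locks {1,2} between them, so r7c7≠1.
Step 28. [r7c9∈{1,2}] box 9 has a naked pair {1,7} at r8c7 and r9c7 ⇒ r7c9≠1.
Step 29. [r7c3∈{1,2}] r7c3 is the only open cell in row 7 admitting 1 ⇒ r7c3=1.
Step 30. [r2c9∈{1,6,9}] row 2 places 1 nowhere but r2c9 ⇒ r2c9=1.
Step 31. [r9c9∈{2,6,9}] across col 9, 6 lands solely at r9c9 ⇒ r9c9=6.
Step 32. [r8c8∈{4,9}] in box 9, 9 fits only at r8c8. So r8c8=9.
Step 33. [r9c1∈{7}] r9c1's peers cover all but 7 ⇒ r9c1=7.
Step 34. [r8c2∈{4}] r8c2 is down to just 4, so r8c2=4.
Step 35. [r9c7∈{1}] only 1 remains possible at r9c7. So r9c7=1.
Step 36. [r2c3∈{9}] r2c3 has the single candidate 9 ⇒ r2c3=9.
Step 37. [r9c4∈{9}] only 9 remains possible at r9c4, so r9c4=9.
Step 38. [r3c2∈{7}] r3c2 has the single candidate 7. So r3c2=7.
Step 39. [r8c7∈{7}] r8c7's peers cover all but 7, so r8c7=7.
Step 40. [r3c9∈{9}] only 9 remains possible at r3c9. So r3c9=9.
Step 41. [r2c8∈{6}] nothing but 6 survives at r2c8, so r2c8=6.
Step 42. [r9c8∈{4}] nothing but 4 survives at r9c8. So r9c8=4.
Step 43. [r7c9∈{2}] r7c9 has the single candidate 2 ⇒ r7c9=2.
Step 44. [r4c6∈{6}] r4c6 has the single candidate 6. So r4c6=6.
Step 45. [r3c1∈{1}] only 1 remains possible at r3c1. So r3c1=1.
Step 46. [r8c4∈{1}] only 1 remains possible at r8c4 ⇒ r8c4=1.
Step 47. [r6c8∈{8}] r6c8 is down to just 8 ⇒ r6c8=8.
Step 48. [r9c3∈{2}] r9c3 is down to just 2, so r9c3=2.
Step 49. [r4c5∈{9}] only 9 remains possible at r4c5 ⇒ r4c5=9.
Step 50. [r5c1∈{3}] nothing but 3 survives at r5c1 ⇒ r5c1=3.
Step 51. [r6c4∈{4}] nothing but 4 survives at r6c4. So r6c4=4.
Step 52. [r7c7∈{5}] nothing but 5 survives at r7c7, so r7c7=5.
Step 53. [r6c9∈{3}] r6c9 is down to just 3, so r6c9=3.
Step 54. [r6c3∈{5}] r6c3's peers cover all but 5, so r6c3=5.
Step 55. [r1c4∈{8}] r1c4 has the single candidate 8. So r1c4=8.
Step 56. [r3c3∈{4}] only 4 remains possible at r3c3 ⇒ r3c3=4.

Answer: 6 5 3 8 1 9 4 2 7 / 8 2 9 5 4 7 3 6 1 / 1 7 4 6 2 3 8 5 9 / 4 1 8 3 9 6 2 7 5 / 3 9 7 2 5 8 6 1 4 / 2 6 5 4 7 1 9 8 3 / 9 8 1 7 6 4 5 3 2 / 5 4 6 1 3 2 7 9 8 / 7 3 2 9 8 5 1 4 6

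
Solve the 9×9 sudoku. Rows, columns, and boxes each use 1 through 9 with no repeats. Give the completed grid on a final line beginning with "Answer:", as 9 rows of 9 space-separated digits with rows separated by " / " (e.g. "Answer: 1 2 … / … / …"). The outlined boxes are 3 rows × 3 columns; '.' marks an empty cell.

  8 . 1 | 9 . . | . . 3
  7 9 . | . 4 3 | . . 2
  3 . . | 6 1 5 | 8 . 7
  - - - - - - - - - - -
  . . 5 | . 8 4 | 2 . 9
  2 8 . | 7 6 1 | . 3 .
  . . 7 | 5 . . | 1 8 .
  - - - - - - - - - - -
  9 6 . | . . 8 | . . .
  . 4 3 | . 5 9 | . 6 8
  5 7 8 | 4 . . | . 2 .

Step 1. [r7c5∈{2,3,7}] across box 8, 7 lands solely at r7c5, so r7c5=7.
Step 2. [r6c1∈{4,6}] in col 1, 4 fits only at r6c1. So r6c1=4.
Step 3. [r1c2∈{2,5}] 5 has one home in col 2: r1c2. So r1c2=5.
Step 4. [r1c8∈{4}] nothing but 4 survives at r1c8 ⇒ r1c8=4.
Step 5. [r4c4∈{3}] nothing but 3 survives at r4c4 ⇒ r4c4=3.
Step 6. [r7c7∈{3,4,5}] in row 7, 3 fits only at r7c7. So r7c7=3.
Step 7. [r7c9∈{1,4,5}] in row 7, 4 fits only at r7c9, so r7c9=4.
Step 8. [r7c8∈{1,5}] 5 has one home in row 7: r7c8, so r7c8=5.
Step 9. [r7c3∈{2}] only 2 remains possible at r7c3, so r7c3=2.
Step 10. [r1c5∈{2}] r1c5 has the single candidate 2. So r1c5=2.
Step 11. [r2c7∈{5,6}] in row 2, 5 fits only at r2c7, so r2c7=5.
Step 12. [r8c1∈{1}] r8c1's peers cover all but 1. So r8c1=1.
Step 13. [r6c9∈{6}] r6c9 has the single candidate 6. So r6c9=6.
Step 14. [r4c2∈{1}] r4c2 has the single candidate 1, so r4c2=1.
Step 15. [r1c7∈{6}] only 6 remains possible at r1c7. So r1c7=6.
Step 16. [r1c6∈{7}] only 7 remains possible at r1c6, so r1c6=7.
Step 17. [r5c3∈{9}] only 9 remains possible at r5c3. So r5c3=9.
Step 18. [r3c8∈{9}] r3c8 is down to just 9 ⇒ r3c8=9.
Step 19. [r9c5∈{3}] only 3 remains possible at r9c5. So r9c5=3.
Step 20. [r8c4∈{2}] r8c4 is down to just 2. So r8c4=2.
Step 21. [r6c2∈{3}] r6c2 is down to just 3, so r6c2=3.
Step 22. [r2c8∈{1}] nothing but 1 survives at r2c8 ⇒ r2c8=1.
Step 23. [r6c6∈{2}] r6c6 has the single candidate 2. So r6c6=2.
Step 24. [r7c4∈{1}] r7c4's peers cover all but 1, so r7c4=1.
Step 25. [r2c3∈{6}] nothing but 6 survives at r2c3 ⇒ r2c3=6.
Step 26. [r5c9∈{5}] r5c9's peers cover all but 5, so r5c9=5.
Step 27. [r9c6∈{6}] only 6 remains possible at r9c6. So r9c6=6.
Step 28. [r2c4∈{8}] r2c4 is down to just 8 ⇒ r2c4=8.
Step 29. [r4c1∈{6}] only 6 remains possible at r4c1, so r4c1=6.
Step 30. [r5c7∈{4}] only 4 remains possible at r5c7. So r5c7=4.
Step 31. [r3c3∈{4}] r3c3 is down to just 4 ⇒ r3c3=4.
Step 32. [r8c7∈{7}] r8c7 has the single candidate 7 ⇒ r8c7=7.
Step 33. [r9c9∈{1}] r9c9's peers cover all but 1, so r9c9=1.
Step 34. [r9c7∈{9}] nothing but 9 survives at r9c7 ⇒ r9c7=9.
Step 35. [r4c8∈{7}] only 7 remains possible at r4c8 ⇒ r4c8=7.
Step 36. [r6c5∈{9}] r6c5 has the single candidate 9, so r6c5=9.
Step 37. [r3c2∈{2}] nothing but 2 survives at r3c2 ⇒ r3c2=2.

Answer: 8 5 1 9 2 7 6 4 3 / 7 9 6 8 4 3 5 1 2 / 3 2 4 6 1 5 8 9 7 / 6 1 5 3 8 4 2 7 9 / 2 8 9 7 6 1 4 3 5 / 4 3 7 5 9 2 1 8 6 / 9 6 2 1 7 8 3 5 4 / 1 4 3 2 5 9 7 6 8 / 5 7 8 4 3 6 9 2 1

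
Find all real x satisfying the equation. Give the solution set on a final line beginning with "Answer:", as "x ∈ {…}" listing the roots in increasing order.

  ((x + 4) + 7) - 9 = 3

Step 1. [((x + 4) + 7) - 9 = 3] -9 is outermost — add 9 both sides. So sub: (x + 4) + 7 = 12.
Step 2. [(x + 4) + 7 = 12] 7 comes off first (subtract 7), so sub: x + 4 = 5.
Step 3. [x + 4 = 5] the outer +4 inverts by subtracting 4 ⇒ sub: x = 1.

Answer: x ∈ {1}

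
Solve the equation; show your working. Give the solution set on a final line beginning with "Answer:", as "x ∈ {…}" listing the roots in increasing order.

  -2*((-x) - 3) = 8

Step 1. [-2*((-x) - 3) = 8] LHS = -2·(…); ÷-2 both sides ⇒ div: (-x) - 3 = -4.
Step 2. [(-x) - 3 = -4] peel the -3: add 3 from each side, so sub: -x = -1.
Step 3. [-x = -1] flip signs both sides, so neg: x = 1.

Answer: x ∈ {1}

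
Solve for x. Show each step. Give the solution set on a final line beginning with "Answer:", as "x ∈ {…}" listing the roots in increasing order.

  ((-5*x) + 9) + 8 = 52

Step 1. [((-5*x) + 9) + 8 = 52] +8 is outermost — subtract 8 both sides, so sub: (-5*x) + 9 = 44.
Step 2. [(-5*x) + 9 = 44] subtract 9: x sits inside (… + 9), so sub: -5*x = 35.
Step 3. [-5*x = 35] -5 out front; divide by -5 ⇒ div: x = -7.

Answer: x ∈ {-7}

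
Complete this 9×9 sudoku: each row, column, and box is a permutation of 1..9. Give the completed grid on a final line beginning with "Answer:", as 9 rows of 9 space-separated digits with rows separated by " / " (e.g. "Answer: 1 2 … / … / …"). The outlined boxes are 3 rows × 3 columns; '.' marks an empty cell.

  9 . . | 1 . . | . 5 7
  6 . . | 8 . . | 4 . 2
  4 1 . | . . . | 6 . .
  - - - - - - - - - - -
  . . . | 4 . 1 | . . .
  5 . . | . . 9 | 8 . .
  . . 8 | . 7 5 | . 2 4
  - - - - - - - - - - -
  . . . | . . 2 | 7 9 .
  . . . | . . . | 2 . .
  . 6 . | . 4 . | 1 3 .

Step 1. [r1c7∈{3}] r1c7's peers cover all but 3. So r1c7=3.
Step 2. [r6c4∈{3,6}] row 6 places 6 nowhere but r6c4 ⇒ r6c4=6.
Step 3. [r1c3∈{2}] r1c3's peers cover all but 2. So r1c3=2.
Step 4. [r2c5∈{3,5,9}] in row 2, 9 fits only at r2c5, so r2c5=9.
Step 5. [r8c8∈{4,6,8}] col 8 places 4 nowhere but r8c8. So r8c8=4.
Step 6. [r4c5∈{2,3,8}] r4c5 is the only open cell in row 4 admitting 8. So r4c5=8.
Step 7. [r5c9∈{1,3,6}] across col 9, 1 lands solely at r5c9 ⇒ r5c9=1.
Step 8. [r4c9∈{3,5,6,9}] col 9 places 3 nowhere but r4c9. So r4c9=3.
Step 9. [r9c1∈{2,7,8}] 2 has one home in row 9: r9c1 ⇒ r9c1=2.
Step 10. [r4c1∈{7}] r4c1 is down to just 7. So r4c1=7.
Step 11. [r6c1∈{1,3}] 1 has one home in row 6: r6c1. So r6c1=1.
Step 12. [r6c2∈{3,9}] across row 6, 3 lands solely at r6c2, so r6c2=3.
Step 13. [r1c5∈{6}] r1c5's peers cover all but 6 ⇒ r1c5=6.
Step 14. [r8c6∈{3,6,7,8}] r8c6 is the only open cell in col 6 admitting 6, so r8c6=6.
Step 15. [r4c2∈{2,9}] 2 has one home in row 4: r4c2. So r4c2=2.
Step 16. [r8c2∈{5,7,8,9}] col 2 places 9 nowhere but r8c2, so r8c2=9.
Step 17. [r2c2∈{5,7}] r2c2 is the only open cell in col 2 admitting 7. So r2c2=7.
Step 18. [r7c2∈{4,5,8}] in col 2, 5 fits only at r7c2. So r7c2=5.
Step 19. [r7c4∈{3}] r7c4's peers cover all but 3. So r7c4=3.
Step 20. [r9c3∈{7}] r9c3's peers cover all but 7. So r9c3=7.
Step 21. [r2c6∈{3}] r2c6 is down to just 3 ⇒ r2c6=3.
Step 22. [r7c5∈{1}] nothing but 1 survives at r7c5, so r7c5=1.
Step 23. [r8c5∈{5}] r8c5 has the single candidate 5, so r8c5=5.
Step 24. [r8c9∈{8}] only 8 remains possible at r8c9 ⇒ r8c9=8.
Step 25. [r3c4∈{2,5,7}] in col 4, 5 fits only at r3c4. So r3c4=5.
Step 26. [r4c3∈{6,9}] r4c3 is the only open cell in col 3 admitting 9, so r4c3=9.
Step 27. [r5c3∈{4,6}] col 3 places 6 nowhere but r5c3. So r5c3=6.
Step 28. [r8c1∈{3}] only 3 remains possible at r8c1. So r8c1=3.
Step 29. [r5c5∈{2,3}] row 5 places 3 nowhere but r5c5, so r5c5=3.
Step 30. [r9c6∈{8}] nothing but 8 survives at r9c6 ⇒ r9c6=8.
Step 31. [r2c8∈{1}] only 1 remains possible at r2c8 ⇒ r2c8=1.
Step 32. [r3c5∈{2}] only 2 remains possible at r3c5, so r3c5=2.
Step 33. [r7c3∈{4}] only 4 remains possible at r7c3, so r7c3=4.
Step 34. [r6c7∈{9}] nothing but 9 survives at r6c7. So r6c7=9.
Step 35. [r1c2∈{8}] r1c2 is down to just 8 ⇒ r1c2=8.
Step 36. [r3c6∈{7}] r3c6 is down to just 7. So r3c6=7.
Step 37. [r3c9∈{9}] nothing but 9 survives at r3c9, so r3c9=9.
Step 38. [r9c4∈{9}] r9c4 has the single candidate 9 ⇒ r9c4=9.
Step 39. [r8c3∈{1}] only 1 remains possible at r8c3 ⇒ r8c3=1.
Step 40. [r3c8∈{8}] r3c8 is down to just 8. So r3c8=8.
Step 41. [r4c7∈{5}] r4c7's peers cover all but 5, so r4c7=5.
Step 42. [r5c2∈{4}] only 4 remains possible at r5c2. So r5c2=4.
Step 43. [r9c9∈{5}] r9c9's peers cover all but 5. So r9c9=5.
Step 44. [r7c9∈{6}] nothing but 6 survives at r7c9. So r7c9=6.
Step 45. [r2c3∈{5}] r2c3 has the single candidate 5 ⇒ r2c3=5.
Step 46. [r4c8∈{6}] only 6 remains possible at r4c8. So r4c8=6.
Step 47. [r5c8∈{7}] only 7 remains possible at r5c8 ⇒ r5c8=7.
Step 48. [r3c3∈{3}] r3c3 has the single candidate 3. So r3c3=3.
Step 49. [r8c4∈{7}] only 7 remains possible at r8c4, so r8c4=7.
Step 50. [r7c1∈{8}] r7c1 has the single candidate 8, so r7c1=8.
Step 51. [r5c4∈{2}] r5c4 is down to just 2, so r5c4=2.
Step 52. [r1c6∈{4}] only 4 remains possible at r1c6, so r1c6=4.

Answer: 9 8 2 1 6 4 3 5 7 / 6 7 5 8 9 3 4 1 2 / 4 1 3 5 2 7 6 8 9 / 7 2 9 4 8 1 5 6 3 / 5 4 6 2 3 9 8 7 1 / 1 3 8 6 7 5 9 2 4 / 8 5 4 3 1 2 7 9 6 / 3 9 1 7 5 6 2 4 8 / 2 6 7 9 4 8 1 3 5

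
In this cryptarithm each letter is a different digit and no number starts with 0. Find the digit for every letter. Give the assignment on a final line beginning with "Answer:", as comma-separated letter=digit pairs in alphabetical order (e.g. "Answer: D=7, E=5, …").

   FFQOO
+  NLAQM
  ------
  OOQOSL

Step 1. [col 1: O + M ≡ L (mod 10)] no forcing yet in column 1 (carry-in 0); L=0 is free and consistent — try it. So L=0.
Step 2. [col 1: O + M ≡ L (mod 10)] several values work for M in column 1 (O + M ≡ L (mod 10), carry-in 0); try M=9. So M=9.
Step 3. [col 1: O + M ≡ L (mod 10)] column 1: given M=9, L=0, carry-in 0, and digits 0,9 already taken and all letters distinct, O+M≡L (mod 10) forces O=1, so O=1.
Step 4. [col 2: O + Q ≡ S (mod 10)] several values work for S in column 2 (O + Q ≡ S (mod 10), carry-in 1); try S=6. So S=6.
Step 5. [col 2: O + Q ≡ S (mod 10)] column 2 reads O+Q+carry(1)=S with O=1, S=6; with digits 0,1,6,9 already taken and all letters distinct, the only value for Q is 4 ⇒ Q=4.
Step 6. [col 3: Q + A ≡ O (mod 10)] column 3 reads Q+A+carry(0)=O with Q=4, O=1; with digits 0,1,4,6,9 already taken and all letters distinct, the only value for A is 7, so A=7.
Step 7. [col 4: F + L ≡ Q (mod 10)] column 4: given L=0, Q=4, carry-in 1, and digits 0,1,4,6,7,9 already taken and all letters distinct, F+L≡Q (mod 10) forces F=3 ⇒ F=3.
Step 8. [col 5: F + N ≡ O (mod 10)] column 5 reads F+N+carry(0)=O with F=3, O=1; with digits 0,1,3,4,6,7,9 already taken and all letters distinct, the only value for N is 8 ⇒ N=8.

Answer: A=7, F=3, L=0, M=9, N=8, O=1, Q=4, S=6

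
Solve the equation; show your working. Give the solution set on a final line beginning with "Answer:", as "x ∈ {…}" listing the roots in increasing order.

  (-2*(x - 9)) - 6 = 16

Step 1. [(-2*(x - 9)) - 6 = 16] -2 | LHS and -2 | 16: pull -2 out, so factor: (x - 9) + 3 = -8.
Step 2. [(x - 9) + 3 = -8] +3 is outermost — subtract 3 both sides. So sub: x - 9 = -11.
Step 3. [x - 9 = -11] add 9: x sits inside (… - 9), so sub: x = -2.

Answer: x ∈ {-2}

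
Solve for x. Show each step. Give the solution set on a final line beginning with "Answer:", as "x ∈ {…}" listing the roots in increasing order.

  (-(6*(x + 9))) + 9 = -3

Step 1. [(-(6*(x + 9))) + 9 = -3] 9 comes off first (subtract 9), so sub: -(6*(x + 9)) = -12.
Step 2. [-(6*(x + 9)) = -12] flip signs both sides, so neg: 6*(x + 9) = 12.
Step 3. [6*(x + 9) = 12] LHS = 6·(…); ÷6 both sides ⇒ div: x + 9 = 2.
Step 4. [x + 9 = 2] subtract 9: x sits inside (… + 9) ⇒ sub: x = -7.

Answer: x ∈ {-7}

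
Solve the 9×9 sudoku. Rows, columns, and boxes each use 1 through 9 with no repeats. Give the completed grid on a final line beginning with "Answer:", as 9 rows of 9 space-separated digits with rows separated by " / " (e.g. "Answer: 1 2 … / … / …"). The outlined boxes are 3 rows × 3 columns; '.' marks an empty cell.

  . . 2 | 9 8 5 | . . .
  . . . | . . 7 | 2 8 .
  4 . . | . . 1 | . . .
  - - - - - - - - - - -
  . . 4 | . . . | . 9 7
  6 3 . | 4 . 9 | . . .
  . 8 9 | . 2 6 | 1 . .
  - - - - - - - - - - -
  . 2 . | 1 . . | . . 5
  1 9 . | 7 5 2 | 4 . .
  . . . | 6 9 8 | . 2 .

Step 1. [r2c4∈{3}] nothing but 3 survives at r2c4, so r2c4=3.
Step 2. [r1c8∈{1,3,4,6,7}] in col 8, 1 fits only at r1c8, so r1c8=1.
Step 3. [r3c3∈{3,5,6,7,8}] in row 3, 8 fits only at r3c3. So r3c3=8.
Step 4. [r4c7∈{3,5,6,8}] across row 4, 6 lands solely at r4c7. So r4c7=6.
Step 5. [r6c1∈{5,7}] in row 6, 7 fits only at r6c1 ⇒ r6c1=7.
Step 6. [r7c7∈{3,7,8,9}] 9 has one home in row 7: r7c7 ⇒ r7c7=9.
Step 7. [r3c5∈{6}] r3c5 has the single candidate 6. So r3c5=6.
Step 8. [r1c9∈{3,4,6}] row 1 places 4 nowhere but r1c9, so r1c9=4.
Step 9. [r6c9∈{3}] r6c9 is down to just 3 ⇒ r6c9=3.
Step 10. [r2c9∈{6,9}] in box 3, 6 fits only at r2c9, so r2c9=6.
Step 11. [r5c8∈{5}] r5c8's peers cover all but 5. So r5c8=5.
Step 12. [r1c1∈{3}] r1c1's peers cover all but 3. So r1c1=3.
Step 13. [r9c1∈{5}] r9c1's peers cover all but 5. So r9c1=5.
Step 14. [r1c7∈{7}] nothing but 7 survives at r1c7. So r1c7=7.
Step 15. [r4c2∈{1,5}] 5 has one home in box 4: r4c2, so r4c2=5.
Step 16. [r9c7∈{3}] r9c7's peers cover all but 3 ⇒ r9c7=3.
Step 17. [r8c3∈{3,6}] row 8 places 3 nowhere but r8c3 ⇒ r8c3=3.
Step 18. [r7c3∈{6,7}] across col 3, 6 lands solely at r7c3 ⇒ r7c3=6.
Step 19. [r5c3∈{1}] r5c3 is down to just 1, so r5c3=1.
Step 20. [r4c6∈{3}] r4c6 is down to just 3, so r4c6=3.
Step 21. [r5c9∈{2,8}] row 5 places 2 nowhere but r5c9, so r5c9=2.
Step 22. [r9c2∈{4,7}] row 9 places 4 nowhere but r9c2 ⇒ r9c2=4.
Step 23. [r7c5∈{3,4}] across row 7, 3 lands solely at r7c5. So r7c5=3.
Step 24. [r9c9∈{1}] nothing but 1 survives at r9c9 ⇒ r9c9=1.
Step 25. [r5c7∈{8}] only 8 remains possible at r5c7, so r5c7=8.
Step 26. [r3c7∈{5}] nothing but 5 survives at r3c7 ⇒ r3c7=5.
Step 27. [r2c2∈{1}] r2c2 is down to just 1, so r2c2=1.
Step 28. [r8c9∈{8}] r8c9 is down to just 8 ⇒ r8c9=8.
Step 29. [r6c4∈{5}] r6c4 is down to just 5 ⇒ r6c4=5.
Step 30. [r2c1∈{9}] nothing but 9 survives at r2c1 ⇒ r2c1=9.
Step 31. [r4c1∈{2}] r4c1 is down to just 2. So r4c1=2.
Step 32. [r4c4∈{8}] r4c4 has the single candidate 8, so r4c4=8.
Step 33. [r7c8∈{7}] r7c8 is down to just 7, so r7c8=7.
Step 34. [r3c9∈{9}] r3c9's peers cover all but 9, so r3c9=9.
Step 35. [r9c3∈{7}] only 7 remains possible at r9c3. So r9c3=7.
Step 36. [r7c1∈{8}] only 8 remains possible at r7c1, so r7c1=8.
Step 37. [r8c8∈{6}] r8c8's peers cover all but 6 ⇒ r8c8=6.
Step 38. [r3c8∈{3}] only 3 remains possible at r3c8. So r3c8=3.
Step 39. [r4c5∈{1}] r4c5's peers cover all but 1 ⇒ r4c5=1.
Step 40. [r2c3∈{5}] nothing but 5 survives at r2c3, so r2c3=5.
Step 41. [r2c5∈{4}] r2c5 is down to just 4 ⇒ r2c5=4.
Step 42. [r3c2∈{7}] only 7 remains possible at r3c2 ⇒ r3c2=7.
Step 43. [r3c4∈{2}] r3c4 is down to just 2 ⇒ r3c4=2.
Step 44. [r1c2∈{6}] r1c2 has the single candidate 6. So r1c2=6.
Step 45. [r7c6∈{4}] nothing but 4 survives at r7c6, so r7c6=4.
Step 46. [r5c5∈{7}] nothing but 7 survives at r5c5. So r5c5=7.
Step 47. [r6c8∈{4}] r6c8 has the single candidate 4, so r6c8=4.

Answer: 3 6 2 9 8 5 7 1 4 / 9 1 5 3 4 7 2 8 6 / 4 7 8 2 6 1 5 3 9 / 2 5 4 8 1 3 6 9 7 / 6 3 1 4 7 9 8 5 2 / 7 8 9 5 2 6 1 4 3 / 8 2 6 1 3 4 9 7 5 / 1 9 3 7 5 2 4 6 8 / 5 4 7 6 9 8 3 2 1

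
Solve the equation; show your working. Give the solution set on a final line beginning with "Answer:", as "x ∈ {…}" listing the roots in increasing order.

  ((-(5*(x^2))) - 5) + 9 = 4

Step 1. [((-(5*(x^2))) - 5) + 9 = 4] +9 is outermost — subtract 9 both sides, so sub: (-(5*(x^2))) - 5 = -5.
Step 2. [(-(5*(x^2))) - 5 = -5] peel the -5: add 5 from each side. So sub: -(5*(x^2)) = 0.
Step 3. [-(5*(x^2)) = 0] flip signs both sides ⇒ neg: 5*(x^2) = 0.
Step 4. [5*(x^2) = 0] divide by the outer 5, so div: x^2 = 0.
Step 5. [x^2 = 0] LHS squared, RHS 0 ≥ 0: apply √ (±), so sqrt: x = 0.

Answer: x ∈ {0}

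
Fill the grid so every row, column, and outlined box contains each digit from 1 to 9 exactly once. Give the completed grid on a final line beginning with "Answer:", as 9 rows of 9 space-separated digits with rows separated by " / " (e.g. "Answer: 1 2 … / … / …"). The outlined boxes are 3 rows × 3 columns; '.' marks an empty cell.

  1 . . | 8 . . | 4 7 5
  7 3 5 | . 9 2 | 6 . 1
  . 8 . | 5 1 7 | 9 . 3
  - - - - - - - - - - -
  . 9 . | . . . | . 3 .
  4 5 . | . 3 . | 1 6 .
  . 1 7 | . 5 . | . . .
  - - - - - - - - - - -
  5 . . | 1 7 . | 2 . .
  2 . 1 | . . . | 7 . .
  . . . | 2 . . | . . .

Step 1. [r6c7∈{8}] only 8 remains possible at r6c7. So r6c7=8.
Step 2. [r9c1∈{3,6,8,9}] 9 has one home in col 1: r9c1. So r9c1=9.
Step 3. [r1c5∈{6}] only 6 remains possible at r1c5 ⇒ r1c5=6.
Step 4. [r8c4∈{3,4,6,9}] col 4 places 3 nowhere but r8c4. So r8c4=3.
Step 5. [r4c1∈{6,8}] 8 has one home in col 1: r4c1. So r4c1=8.
Step 6. [r7c3∈{3,4,6,8}] row 7 places 3 nowhere but r7c3, so r7c3=3.
Step 7. [r9c3∈{4,6,8}] 8 has one home in col 3: r9c3. So r9c3=8.
Step 8. [r9c5∈{4}] nothing but 4 survives at r9c5. So r9c5=4.
Step 9. [r8c5∈{8}] only 8 remains possible at r8c5, so r8c5=8.
Step 10. [r7c9∈{4,6,8,9}] across col 9, 8 lands solely at r7c9, so r7c9=8.
Step 11. [r5c3∈{2}] r5c3's peers cover all but 2. So r5c3=2.
Step 12. [r4c3∈{6}] nothing but 6 survives at r4c3. So r4c3=6.
Step 13. [r9c9∈{6}] only 6 remains possible at r9c9, so r9c9=6.
Step 14. [r6c4∈{4,6,9}] 6 has one home in col 4: r6c4. So r6c4=6.
Step 15. [r5c4∈{7,9}] in col 4, 9 fits only at r5c4. So r5c4=9.
Step 16. [r6c6∈{4}] r6c6 is down to just 4. So r6c6=4.
Step 17. [r4c9∈{2,4,7}] row 4 places 4 nowhere but r4c9. So r4c9=4.
Step 18. [r8c9∈{9}] nothing but 9 survives at r8c9, so r8c9=9.
Step 19. [r9c6∈{5}] r9c6 is down to just 5. So r9c6=5.
Step 20. [r8c6∈{6}] r8c6's peers cover all but 6 ⇒ r8c6=6.
Step 21. [r7c8∈{4}] r7c8's peers cover all but 4, so r7c8=4.
Step 22. [r6c8∈{2,9}] 9 has one home in row 6: r6c8. So r6c8=9.
Step 23. [r1c3∈{9}] r1c3 is down to just 9. So r1c3=9.
Step 24. [r4c5∈{2}] r4c5's peers cover all but 2, so r4c5=2.
Step 25. [r4c6∈{1}] nothing but 1 survives at r4c6 ⇒ r4c6=1.
Step 26. [r4c7∈{5}] r4c7 is down to just 5. So r4c7=5.
Step 27. [r7c6∈{9}] nothing but 9 survives at r7c6. So r7c6=9.
Step 28. [r3c3∈{4}] nothing but 4 survives at r3c3 ⇒ r3c3=4.
Step 29. [r3c8∈{2}] r3c8's peers cover all but 2. So r3c8=2.
Step 30. [r2c8∈{8}] r2c8's peers cover all but 8, so r2c8=8.
Step 31. [r7c2∈{6}] only 6 remains possible at r7c2 ⇒ r7c2=6.
Step 32. [r1c2∈{2}] only 2 remains possible at r1c2. So r1c2=2.
Step 33. [r9c8∈{1}] r9c8's peers cover all but 1 ⇒ r9c8=1.
Step 34. [r9c2∈{7}] only 7 remains possible at r9c2. So r9c2=7.
Step 35. [r3c1∈{6}] only 6 remains possible at r3c1, so r3c1=6.
Step 36. [r4c4∈{7}] nothing but 7 survives at r4c4 ⇒ r4c4=7.
Step 37. [r6c9∈{2}] only 2 remains possible at r6c9 ⇒ r6c9=2.
Step 38. [r8c8∈{5}] r8c8's peers cover all but 5. So r8c8=5.
Step 39. [r2c4∈{4}] r2c4 has the single candidate 4, so r2c4=4.
Step 40. [r5c6∈{8}] r5c6 is down to just 8. So r5c6=8.
Step 41. [r6c1∈{3}] r6c1 is down to just 3 ⇒ r6c1=3.
Step 42. [r8c2∈{4}] r8c2 has the single candidate 4. So r8c2=4.
Step 43. [r9c7∈{3}] r9c7's peers cover all but 3 ⇒ r9c7=3.
Step 44. [r5c9∈{7}] nothing but 7 survives at r5c9, so r5c9=7.
Step 45. [r1c6∈{3}] r1c6 has the single candidate 3 ⇒ r1c6=3.

Answer: 1 2 9 8 6 3 4 7 5 / 7 3 5 4 9 2 6 8 1 / 6 8 4 5 1 7 9 2 3 / 8 9 6 7 2 1 5 3 4 / 4 5 2 9 3 8 1 6 7 / 3 1 7 6 5 4 8 9 2 / 5 6 3 1 7 9 2 4 8 / 2 4 1 3 8 6 7 5 9 / 9 7 8 2 4 5 3 1 6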